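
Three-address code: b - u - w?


Break into single-operator statements:
t1 = b - u
t2 = t1 - w


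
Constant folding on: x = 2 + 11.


2 + 11 = 13 at compile time
Optimized: x = 13


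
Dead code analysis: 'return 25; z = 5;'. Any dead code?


statement follows a return and is unreachable
Dead: 'z = 5'


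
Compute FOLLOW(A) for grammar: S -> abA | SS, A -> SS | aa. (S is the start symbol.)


$ ∈ FOLLOW(S). For each A -> αBβ: add FIRST(β)\{ε} to FOLLOW(B); if β nullable, add FOLLOW(A).
FOLLOW(A) = {$, a}


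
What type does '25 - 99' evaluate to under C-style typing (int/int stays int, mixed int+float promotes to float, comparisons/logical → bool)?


Operand types: int - int
Rule: mixed int/float promotes to float; int/int stays int
Result type: int


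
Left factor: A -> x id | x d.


Common prefix: 'x'
Factored: A -> x A', A' -> id | d


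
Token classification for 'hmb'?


Pattern: letter/underscore followed by alphanumerics, not a keyword
Type: IDENTIFIER


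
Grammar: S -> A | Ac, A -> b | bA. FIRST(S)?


Per alternative of S: FIRST(A) = {b}; FIRST(Ac) = {b}
FIRST(S) = {b}


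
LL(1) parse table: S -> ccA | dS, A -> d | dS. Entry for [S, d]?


For [S, d]: 'd' ∈ FIRST(dS)
Entry: S -> dS


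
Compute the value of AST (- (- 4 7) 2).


Evaluate inner: (- 4 7) = -3
Evaluate root: (- -3 2) = -5
Result: -5


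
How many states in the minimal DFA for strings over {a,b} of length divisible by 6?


Track length mod 6: states 0..5, accept at 0
Minimal DFA: 6 states


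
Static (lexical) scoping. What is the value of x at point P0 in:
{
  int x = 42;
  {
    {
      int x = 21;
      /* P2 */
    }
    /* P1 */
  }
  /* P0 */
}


x declared in the same block as P0
x = 42


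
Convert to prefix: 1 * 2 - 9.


left-to-right (same/higher precedence on left): tree is (- (* 1 2) 9)
Prefix: - * 1 2 9


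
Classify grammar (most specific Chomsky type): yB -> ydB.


LHS has context (more than one symbol) and |LHS| ≤ |RHS|
Classification: Type 1 (Context-Sensitive)


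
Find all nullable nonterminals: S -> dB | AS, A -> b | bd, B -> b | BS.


A nonterminal is nullable iff some alternative derives ε (directly, or every symbol in it is nullable)
Nullable: {}


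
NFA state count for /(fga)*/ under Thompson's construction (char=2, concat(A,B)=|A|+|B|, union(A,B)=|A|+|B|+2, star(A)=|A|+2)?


Syntax tree has 3 char leaf(s), 0 union(s), 1 star(s)
chars contribute 3×2 = 6; each union adds +2; each star adds +2
Total: 6 + 0 + 2 = 8 states


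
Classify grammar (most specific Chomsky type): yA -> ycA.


LHS has context (more than one symbol) and |LHS| ≤ |RHS|
Classification: Type 1 (Context-Sensitive)


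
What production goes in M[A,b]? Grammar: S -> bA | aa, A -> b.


For [A, b]: 'b' ∈ FIRST(b)
Entry: A -> b


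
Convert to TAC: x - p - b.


Break into single-operator statements:
t1 = x - p
t2 = t1 - b


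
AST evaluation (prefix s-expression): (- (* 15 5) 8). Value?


Evaluate inner: (* 15 5) = 75
Evaluate root: (- 75 8) = 67
Result: 67


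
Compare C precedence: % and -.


'%' is multiplicative (level 10); '-' is additive (level 9)
Higher level binds tighter
'%' has higher precedence than '-'


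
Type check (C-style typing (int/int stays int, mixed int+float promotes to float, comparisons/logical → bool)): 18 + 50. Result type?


Operand types: int + int
Rule: mixed int/float promotes to float; int/int stays int
Result type: int


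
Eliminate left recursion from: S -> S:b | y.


Left-recursive alternatives: S:b; non-recursive: y
Introduce S': S -> yS', S' -> :bS' | ε


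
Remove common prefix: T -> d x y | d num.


Common prefix: 'd'
Factored: T -> d T', T' -> x y | num


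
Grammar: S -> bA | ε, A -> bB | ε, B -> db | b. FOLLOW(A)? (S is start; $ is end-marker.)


$ ∈ FOLLOW(S). For each A -> αBβ: add FIRST(β)\{ε} to FOLLOW(B); if β nullable, add FOLLOW(A).
FOLLOW(A) = {$}


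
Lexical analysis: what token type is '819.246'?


Pattern: digits with a decimal point
Type: FLOAT_LITERAL


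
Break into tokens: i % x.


Scan left to right, longest-match per lexeme
Tokens: ID(i), OP(%), ID(x)


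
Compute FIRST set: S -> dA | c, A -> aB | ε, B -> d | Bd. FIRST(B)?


Per alternative of B: FIRST(d) = {d}; FIRST(Bd) = {d}
FIRST(B) = {d}


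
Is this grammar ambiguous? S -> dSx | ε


balanced d^n…x^n: each string has a unique parse
Unambiguous


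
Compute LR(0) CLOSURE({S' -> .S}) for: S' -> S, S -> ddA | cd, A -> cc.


Start: S' -> .S
For each item with dot before a nonterminal B, add B -> .γ for every B-production
Closure: [S' -> .S, S -> .ddA, S -> .cd]


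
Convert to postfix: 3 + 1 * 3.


* has higher precedence, evaluate 1*3 first
Postfix: 3 1 3 * +


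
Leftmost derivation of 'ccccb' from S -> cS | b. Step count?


Derivation: S => cS => ccS => cccS => ccccS => ccccb
Steps: 5


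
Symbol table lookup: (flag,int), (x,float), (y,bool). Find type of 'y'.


Lookup 'y' → type bool


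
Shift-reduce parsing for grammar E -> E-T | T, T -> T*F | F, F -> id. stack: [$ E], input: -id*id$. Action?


shift '-' to continue E -> E-T
Action: shift


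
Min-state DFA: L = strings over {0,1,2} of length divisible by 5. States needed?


Track length mod 5: states 0..4, accept at 0
Minimal DFA: 5 states


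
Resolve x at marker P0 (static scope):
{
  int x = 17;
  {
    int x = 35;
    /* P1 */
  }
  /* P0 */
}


x declared in the same block as P0
x = 17


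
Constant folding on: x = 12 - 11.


12 - 11 = 1 at compile time
Optimized: x = 1


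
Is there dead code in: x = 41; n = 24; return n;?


x is assigned but never read
Dead: 'x = 41'


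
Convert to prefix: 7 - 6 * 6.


'*' binds tighter: tree is (- 7 (* 6 6))
Prefix: - 7 * 6 6


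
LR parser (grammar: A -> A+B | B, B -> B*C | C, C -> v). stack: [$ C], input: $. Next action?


'C' (not preceded by B*) is the handle for B -> C
Action: reduce (B -> C)


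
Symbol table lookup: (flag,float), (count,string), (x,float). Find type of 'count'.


Lookup 'count' → type string


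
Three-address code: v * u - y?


Break into single-operator statements:
t1 = v * u
t2 = t1 - y


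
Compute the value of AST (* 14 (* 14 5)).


Evaluate inner: (* 14 5) = 70
Evaluate root: (* 14 70) = 980
Result: 980


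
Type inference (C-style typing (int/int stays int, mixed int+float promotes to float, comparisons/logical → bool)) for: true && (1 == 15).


Operand types: bool && bool
Rule: logical operators take bool operands and yield bool
Result type: bool


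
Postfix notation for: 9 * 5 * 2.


Left to right (same or higher precedence on left)
Postfix: 9 5 * 2 *


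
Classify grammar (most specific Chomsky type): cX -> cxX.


LHS has context (more than one symbol) and |LHS| ≤ |RHS|
Classification: Type 1 (Context-Sensitive)


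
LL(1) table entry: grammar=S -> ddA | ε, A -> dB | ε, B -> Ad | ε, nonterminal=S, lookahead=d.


For [S, d]: 'd' ∈ FIRST(ddA)
Entry: S -> ddA


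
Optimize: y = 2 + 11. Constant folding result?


2 + 11 = 13 at compile time
Optimized: y = 13


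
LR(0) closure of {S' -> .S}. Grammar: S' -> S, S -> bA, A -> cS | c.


Start: S' -> .S
For each item with dot before a nonterminal B, add B -> .γ for every B-production
Closure: [S' -> .S, S -> .bA]


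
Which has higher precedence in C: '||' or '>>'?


'>>' is shift (level 8); '||' is logical OR (level 1)
Higher level binds tighter
'>>' has higher precedence than '||'


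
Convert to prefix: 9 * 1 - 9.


left-to-right (same/higher precedence on left): tree is (- (* 9 1) 9)
Prefix: - * 9 1 9


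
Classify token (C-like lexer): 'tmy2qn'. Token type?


Pattern: letter/underscore followed by alphanumerics, not a keyword
Type: IDENTIFIER


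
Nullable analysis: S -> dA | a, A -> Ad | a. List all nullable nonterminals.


A nonterminal is nullable iff some alternative derives ε (directly, or every symbol in it is nullable)
Nullable: {}


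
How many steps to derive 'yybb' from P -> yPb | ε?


Derivation: P => yPb => yyPbb => yybb
Steps: 3


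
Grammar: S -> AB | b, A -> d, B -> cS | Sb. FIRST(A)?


Per alternative of A: FIRST(d) = {d}
FIRST(A) = {d}


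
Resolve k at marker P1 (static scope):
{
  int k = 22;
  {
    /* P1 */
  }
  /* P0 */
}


P1's block does not declare k; resolves to the enclosing declaration at depth 0
k = 22


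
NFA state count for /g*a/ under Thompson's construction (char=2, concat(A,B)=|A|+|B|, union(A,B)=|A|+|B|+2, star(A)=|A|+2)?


Syntax tree has 2 char leaf(s), 0 union(s), 1 star(s)
chars contribute 2×2 = 4; each union adds +2; each star adds +2
Total: 4 + 0 + 2 = 6 states


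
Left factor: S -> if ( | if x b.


Common prefix: 'if'
Factored: S -> if S', S' -> ( | x b


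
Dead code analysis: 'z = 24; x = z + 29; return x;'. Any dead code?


z is read by x's definition; x is returned
No dead code


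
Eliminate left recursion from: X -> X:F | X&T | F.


Left-recursive alternatives: X:F, X&T; non-recursive: F
Introduce X': X -> FX', X' -> :FX' | &TX' | ε


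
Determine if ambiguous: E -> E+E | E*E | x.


'x+x*x' has two parse trees (no precedence encoded between + and *)
Ambiguous


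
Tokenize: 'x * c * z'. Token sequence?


Scan left to right, longest-match per lexeme
Tokens: ID(x), OP(*), ID(c), OP(*), ID(z)


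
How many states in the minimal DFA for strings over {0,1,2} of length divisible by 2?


Track length mod 2: states 0..1, accept at 0
Minimal DFA: 2 states


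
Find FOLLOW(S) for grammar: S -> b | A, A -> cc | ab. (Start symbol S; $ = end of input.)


$ ∈ FOLLOW(S). For each A -> αBβ: add FIRST(β)\{ε} to FOLLOW(B); if β nullable, add FOLLOW(A).
FOLLOW(S) = {$}


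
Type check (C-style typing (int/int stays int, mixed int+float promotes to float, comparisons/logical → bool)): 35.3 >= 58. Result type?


Operand types: float >= int
Rule: comparison yields bool
Result type: bool


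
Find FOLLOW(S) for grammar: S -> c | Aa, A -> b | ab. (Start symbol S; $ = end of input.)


$ ∈ FOLLOW(S). For each A -> αBβ: add FIRST(β)\{ε} to FOLLOW(B); if β nullable, add FOLLOW(A).
FOLLOW(S) = {$}


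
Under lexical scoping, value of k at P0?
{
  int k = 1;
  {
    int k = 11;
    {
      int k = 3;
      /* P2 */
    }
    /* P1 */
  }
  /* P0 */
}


k declared in the same block as P0
k = 1


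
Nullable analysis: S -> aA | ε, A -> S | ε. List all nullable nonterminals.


A nonterminal is nullable iff some alternative derives ε (directly, or every symbol in it is nullable)
Nullable: {A, S}


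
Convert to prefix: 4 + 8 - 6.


left-to-right (same/higher precedence on left): tree is (- (+ 4 8) 6)
Prefix: - + 4 8 6


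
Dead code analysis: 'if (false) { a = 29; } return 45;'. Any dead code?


condition is constant false, so the whole block is unreachable
Dead: 'if (false) { a = 29; }'


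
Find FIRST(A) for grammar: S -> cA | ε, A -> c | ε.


Per alternative of A: FIRST(c) = {c}; FIRST(ε) = {ε}
FIRST(A) = {c, ε}


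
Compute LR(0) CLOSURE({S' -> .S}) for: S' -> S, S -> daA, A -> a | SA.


Start: S' -> .S
For each item with dot before a nonterminal B, add B -> .γ for every B-production
Closure: [S' -> .S, S -> .daA]


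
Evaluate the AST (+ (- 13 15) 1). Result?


Evaluate inner: (- 13 15) = -2
Evaluate root: (+ -2 1) = -1
Result: -1


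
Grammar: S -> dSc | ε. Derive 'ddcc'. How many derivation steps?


Derivation: S => dSc => ddScc => ddcc
Steps: 3


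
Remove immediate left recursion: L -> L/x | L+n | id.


Left-recursive alternatives: L/x, L+n; non-recursive: id
Introduce L': L -> idL', L' -> /xL' | +nL' | ε


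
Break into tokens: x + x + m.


Scan left to right, longest-match per lexeme
Tokens: ID(x), OP(+), ID(x), OP(+), ID(m)


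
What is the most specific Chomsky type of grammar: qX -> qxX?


LHS has context (more than one symbol) and |LHS| ≤ |RHS|
Classification: Type 1 (Context-Sensitive)


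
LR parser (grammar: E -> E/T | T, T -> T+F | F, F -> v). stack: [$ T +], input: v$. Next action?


no handle; shift 'v'
Action: shift


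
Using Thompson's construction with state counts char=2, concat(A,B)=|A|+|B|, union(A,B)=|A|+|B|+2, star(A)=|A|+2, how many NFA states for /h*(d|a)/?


Syntax tree has 3 char leaf(s), 1 union(s), 1 star(s)
chars contribute 3×2 = 6; each union adds +2; each star adds +2
Total: 6 + 2 + 2 = 10 states


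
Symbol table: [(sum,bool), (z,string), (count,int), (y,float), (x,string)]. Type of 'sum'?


Lookup 'sum' → type bool


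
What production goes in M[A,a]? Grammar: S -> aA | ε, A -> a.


For [A, a]: 'a' ∈ FIRST(a)
Entry: A -> a


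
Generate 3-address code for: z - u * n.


Break into single-operator statements:
t1 = u * n
t2 = z - t1


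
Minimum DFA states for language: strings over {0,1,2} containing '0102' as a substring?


KMP-style automaton: 4 progress states + 1 absorbing accept = 5
Minimal DFA: 5 states


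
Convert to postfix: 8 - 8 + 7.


Left to right (same or higher precedence on left)
Postfix: 8 8 - 7 +


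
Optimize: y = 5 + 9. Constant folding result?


5 + 9 = 14 at compile time
Optimized: y = 14


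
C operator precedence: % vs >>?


'%' is multiplicative (level 10); '>>' is shift (level 8)
Higher level binds tighter
'%' has higher precedence than '>>'


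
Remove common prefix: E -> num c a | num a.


Common prefix: 'num'
Factored: E -> num E', E' -> c a | a


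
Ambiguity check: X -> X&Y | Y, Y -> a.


precedence layered via separate nonterminal Y: deterministic
Unambiguous


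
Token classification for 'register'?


Pattern: reserved word
Type: KEYWORD


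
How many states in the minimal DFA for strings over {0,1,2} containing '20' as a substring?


KMP-style automaton: 2 progress states + 1 absorbing accept = 3
Minimal DFA: 3 states


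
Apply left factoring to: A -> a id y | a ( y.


Common prefix: 'a'
Factored: A -> a A', A' -> id y | ( y


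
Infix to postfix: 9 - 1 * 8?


* has higher precedence, evaluate 1*8 first
Postfix: 9 1 8 * -


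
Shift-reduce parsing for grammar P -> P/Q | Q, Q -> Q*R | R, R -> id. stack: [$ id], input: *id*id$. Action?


'id' on top is the handle for R -> id
Action: reduce (R -> id)


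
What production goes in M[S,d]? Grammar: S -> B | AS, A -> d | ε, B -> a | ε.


For [S, d]: 'd' ∈ FIRST(AS)
Entry: S -> AS


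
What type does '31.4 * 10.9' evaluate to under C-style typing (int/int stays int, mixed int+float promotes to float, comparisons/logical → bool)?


Operand types: float * float
Rule: mixed int/float promotes to float; int/int stays int
Result type: float


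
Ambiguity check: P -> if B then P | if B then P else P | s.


dangling else: 'if B then if B then s else s' parses two ways
Ambiguous


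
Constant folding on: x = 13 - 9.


13 - 9 = 4 at compile time
Optimized: x = 4


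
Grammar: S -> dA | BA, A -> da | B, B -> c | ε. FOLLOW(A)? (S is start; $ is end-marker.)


$ ∈ FOLLOW(S). For each A -> αBβ: add FIRST(β)\{ε} to FOLLOW(B); if β nullable, add FOLLOW(A).
FOLLOW(A) = {$}


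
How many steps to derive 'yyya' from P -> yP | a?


Derivation: P => yP => yyP => yyyP => yyya
Steps: 4


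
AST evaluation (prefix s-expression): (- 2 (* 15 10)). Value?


Evaluate inner: (* 15 10) = 150
Evaluate root: (- 2 150) = -148
Result: -148


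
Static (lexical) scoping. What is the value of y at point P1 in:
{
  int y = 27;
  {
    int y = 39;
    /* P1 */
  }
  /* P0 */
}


y declared in the same block as P1
y = 39


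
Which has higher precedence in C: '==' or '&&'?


'==' is equality (level 6); '&&' is logical AND (level 2)
Higher level binds tighter
'==' has higher precedence than '&&'


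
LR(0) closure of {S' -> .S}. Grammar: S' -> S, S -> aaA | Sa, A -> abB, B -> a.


Start: S' -> .S
For each item with dot before a nonterminal B, add B -> .γ for every B-production
Closure: [S' -> .S, S -> .aaA, S -> .Sa]


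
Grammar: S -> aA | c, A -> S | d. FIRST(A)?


Per alternative of A: FIRST(S) = {a, c}; FIRST(d) = {d}
FIRST(A) = {a, c, d}


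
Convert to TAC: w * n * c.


Break into single-operator statements:
t1 = w * n
t2 = t1 * c


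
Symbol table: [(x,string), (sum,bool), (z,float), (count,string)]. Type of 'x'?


Lookup 'x' → type string


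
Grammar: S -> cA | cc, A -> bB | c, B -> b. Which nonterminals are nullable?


A nonterminal is nullable iff some alternative derives ε (directly, or every symbol in it is nullable)
Nullable: {}


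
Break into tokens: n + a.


Scan left to right, longest-match per lexeme
Tokens: ID(n), OP(+), ID(a)


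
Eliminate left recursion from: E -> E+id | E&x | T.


Left-recursive alternatives: E+id, E&x; non-recursive: T
Introduce E': E -> TE', E' -> +idE' | &xE' | ε


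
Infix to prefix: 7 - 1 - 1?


left-to-right (same/higher precedence on left): tree is (- (- 7 1) 1)
Prefix: - - 7 1 1


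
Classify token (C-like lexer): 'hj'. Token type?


Pattern: letter/underscore followed by alphanumerics, not a keyword
Type: IDENTIFIER


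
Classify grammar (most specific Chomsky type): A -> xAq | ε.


Single nonterminal LHS, but x^n q^n is not regular
Classification: Type 2 (Context-Free)


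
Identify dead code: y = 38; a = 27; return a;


y is assigned but never read
Dead: 'y = 38'


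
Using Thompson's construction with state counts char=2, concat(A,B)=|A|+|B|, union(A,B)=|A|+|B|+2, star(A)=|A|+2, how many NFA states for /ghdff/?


Syntax tree has 5 char leaf(s), 0 union(s), 0 star(s)
chars contribute 5×2 = 10; each union adds +2; each star adds +2
Total: 10 + 0 + 0 = 10 states


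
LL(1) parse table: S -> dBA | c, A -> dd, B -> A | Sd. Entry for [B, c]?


For [B, c]: 'c' ∈ FIRST(Sd)
Entry: B -> Sd


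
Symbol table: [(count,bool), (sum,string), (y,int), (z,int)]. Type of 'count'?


Lookup 'count' → type bool


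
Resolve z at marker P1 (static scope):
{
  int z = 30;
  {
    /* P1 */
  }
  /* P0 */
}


P1's block does not declare z; resolves to the enclosing declaration at depth 0
z = 30


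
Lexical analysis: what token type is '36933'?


Pattern: digits only
Type: INTEGER_LITERAL


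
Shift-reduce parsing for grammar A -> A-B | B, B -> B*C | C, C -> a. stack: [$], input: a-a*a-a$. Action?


no handle on stack; shift 'a'
Action: shift


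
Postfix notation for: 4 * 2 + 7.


Left to right (same or higher precedence on left)
Postfix: 4 2 * 7 +


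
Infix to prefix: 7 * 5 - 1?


left-to-right (same/higher precedence on left): tree is (- (* 7 5) 1)
Prefix: - * 7 5 1


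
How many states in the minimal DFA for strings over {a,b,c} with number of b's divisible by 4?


Track (count of b) mod 4: states 0..3, accept at 0
Minimal DFA: 4 states


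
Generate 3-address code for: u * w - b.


Break into single-operator statements:
t1 = u * w
t2 = t1 - b


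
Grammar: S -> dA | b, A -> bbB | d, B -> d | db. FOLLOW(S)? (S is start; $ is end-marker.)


$ ∈ FOLLOW(S). For each A -> αBβ: add FIRST(β)\{ε} to FOLLOW(B); if β nullable, add FOLLOW(A).
FOLLOW(S) = {$}


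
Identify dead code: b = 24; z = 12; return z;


b is assigned but never read
Dead: 'b = 24'


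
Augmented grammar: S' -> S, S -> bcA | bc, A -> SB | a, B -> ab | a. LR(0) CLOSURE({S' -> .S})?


Start: S' -> .S
For each item with dot before a nonterminal B, add B -> .γ for every B-production
Closure: [S' -> .S, S -> .bcA, S -> .bc]


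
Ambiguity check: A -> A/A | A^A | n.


'n/n^n' has two parse trees (no precedence encoded between / and ^)
Ambiguous


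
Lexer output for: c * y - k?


Scan left to right, longest-match per lexeme
Tokens: ID(c), OP(*), ID(y), OP(-), ID(k)


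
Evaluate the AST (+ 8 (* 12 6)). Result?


Evaluate inner: (* 12 6) = 72
Evaluate root: (+ 8 72) = 80
Result: 80


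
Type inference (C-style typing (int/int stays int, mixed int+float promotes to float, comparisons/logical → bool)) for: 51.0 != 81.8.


Operand types: float != float
Rule: comparison yields bool
Result type: bool


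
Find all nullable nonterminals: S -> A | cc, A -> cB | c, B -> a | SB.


A nonterminal is nullable iff some alternative derives ε (directly, or every symbol in it is nullable)
Nullable: {}


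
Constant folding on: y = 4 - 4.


4 - 4 = 0 at compile time
Optimized: y = 0


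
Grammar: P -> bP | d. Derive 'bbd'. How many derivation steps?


Derivation: P => bP => bbP => bbd
Steps: 3


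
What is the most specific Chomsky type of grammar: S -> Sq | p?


Left-linear: every RHS is a terminal or one nonterminal followed by a terminal
Classification: Type 3 (Regular)


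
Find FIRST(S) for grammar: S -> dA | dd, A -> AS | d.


Per alternative of S: FIRST(dA) = {d}; FIRST(dd) = {d}
FIRST(S) = {d}


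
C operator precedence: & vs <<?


'<<' is shift (level 8); '&' is bitwise AND (level 5)
Higher level binds tighter
'<<' has higher precedence than '&'


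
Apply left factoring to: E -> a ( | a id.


Common prefix: 'a'
Factored: E -> a E', E' -> ( | id


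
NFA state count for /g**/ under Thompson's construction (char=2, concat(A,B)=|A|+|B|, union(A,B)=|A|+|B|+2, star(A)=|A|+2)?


Syntax tree has 1 char leaf(s), 0 union(s), 2 star(s)
chars contribute 1×2 = 2; each union adds +2; each star adds +2
Total: 2 + 0 + 4 = 6 states


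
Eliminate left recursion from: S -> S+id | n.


Left-recursive alternatives: S+id; non-recursive: n
Introduce S': S -> nS', S' -> +idS' | ε


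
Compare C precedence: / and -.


'/' is multiplicative (level 10); '-' is additive (level 9)
Higher level binds tighter
'/' has higher precedence than '-'


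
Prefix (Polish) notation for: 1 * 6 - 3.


left-to-right (same/higher precedence on left): tree is (- (* 1 6) 3)
Prefix: - * 1 6 3


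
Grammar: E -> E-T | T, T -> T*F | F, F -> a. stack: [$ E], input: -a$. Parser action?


shift '-' to continue E -> E-T
Action: shift


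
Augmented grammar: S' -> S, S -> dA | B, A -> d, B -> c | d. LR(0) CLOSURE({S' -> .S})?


Start: S' -> .S
For each item with dot before a nonterminal B, add B -> .γ for every B-production
Closure: [S' -> .S, S -> .dA, S -> .B, B -> .c, B -> .d]


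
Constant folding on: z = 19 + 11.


19 + 11 = 30 at compile time
Optimized: z = 30


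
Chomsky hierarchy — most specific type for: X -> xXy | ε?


Single nonterminal LHS, but x^n y^n is not regular
Classification: Type 2 (Context-Free)


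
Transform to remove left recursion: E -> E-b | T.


Left-recursive alternatives: E-b; non-recursive: T
Introduce E': E -> TE', E' -> -bE' | ε


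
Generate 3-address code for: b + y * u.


Break into single-operator statements:
t1 = y * u
t2 = b + t1


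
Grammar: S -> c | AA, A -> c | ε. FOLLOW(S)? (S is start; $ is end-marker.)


$ ∈ FOLLOW(S). For each A -> αBβ: add FIRST(β)\{ε} to FOLLOW(B); if β nullable, add FOLLOW(A).
FOLLOW(S) = {$}


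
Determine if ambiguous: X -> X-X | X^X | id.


'id-id^id' has two parse trees (no precedence encoded between - and ^)
Ambiguous


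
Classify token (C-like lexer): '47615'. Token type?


Pattern: digits only
Type: INTEGER_LITERAL


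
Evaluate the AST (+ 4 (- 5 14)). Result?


Evaluate inner: (- 5 14) = -9
Evaluate root: (+ 4 -9) = -5
Result: -5


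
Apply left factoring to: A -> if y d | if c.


Common prefix: 'if'
Factored: A -> if A', A' -> y d | c


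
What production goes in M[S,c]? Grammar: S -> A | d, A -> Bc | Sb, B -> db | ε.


For [S, c]: 'c' ∈ FIRST(A)
Entry: S -> A


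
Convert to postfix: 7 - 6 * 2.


* has higher precedence, evaluate 6*2 first
Postfix: 7 6 2 * -


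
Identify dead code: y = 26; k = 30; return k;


y is assigned but never read
Dead: 'y = 26'


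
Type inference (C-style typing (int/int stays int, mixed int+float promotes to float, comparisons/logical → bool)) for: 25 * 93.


Operand types: int * int
Rule: mixed int/float promotes to float; int/int stays int
Result type: int


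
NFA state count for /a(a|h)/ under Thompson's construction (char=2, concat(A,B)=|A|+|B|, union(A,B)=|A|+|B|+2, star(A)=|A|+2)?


Syntax tree has 3 char leaf(s), 1 union(s), 0 star(s)
chars contribute 3×2 = 6; each union adds +2; each star adds +2
Total: 6 + 2 + 0 = 8 states


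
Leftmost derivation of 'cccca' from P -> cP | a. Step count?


Derivation: P => cP => ccP => cccP => ccccP => cccca
Steps: 5


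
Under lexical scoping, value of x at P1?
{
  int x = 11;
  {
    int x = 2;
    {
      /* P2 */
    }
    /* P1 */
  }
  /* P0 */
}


x declared in the same block as P1
x = 2


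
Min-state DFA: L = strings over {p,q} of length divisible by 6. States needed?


Track length mod 6: states 0..5, accept at 0
Minimal DFA: 6 states


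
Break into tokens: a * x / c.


Scan left to right, longest-match per lexeme
Tokens: ID(a), OP(*), ID(x), OP(/), ID(c)


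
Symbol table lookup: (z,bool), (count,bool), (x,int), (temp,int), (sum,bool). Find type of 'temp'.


Lookup 'temp' → type int


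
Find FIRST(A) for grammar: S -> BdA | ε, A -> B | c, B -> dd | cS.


Per alternative of A: FIRST(B) = {c, d}; FIRST(c) = {c}
FIRST(A) = {c, d}


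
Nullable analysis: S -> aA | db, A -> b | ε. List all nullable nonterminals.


A nonterminal is nullable iff some alternative derives ε (directly, or every symbol in it is nullable)
Nullable: {A}


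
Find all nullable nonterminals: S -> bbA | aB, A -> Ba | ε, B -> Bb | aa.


A nonterminal is nullable iff some alternative derives ε (directly, or every symbol in it is nullable)
Nullable: {A}


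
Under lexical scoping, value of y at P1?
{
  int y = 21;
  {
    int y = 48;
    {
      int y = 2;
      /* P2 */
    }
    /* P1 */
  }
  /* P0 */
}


y declared in the same block as P1
y = 48


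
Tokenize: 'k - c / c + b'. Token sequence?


Scan left to right, longest-match per lexeme
Tokens: ID(k), OP(-), ID(c), OP(/), ID(c), OP(+), ID(b)


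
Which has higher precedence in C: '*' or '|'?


'*' is multiplicative (level 10); '|' is bitwise OR (level 3)
Higher level binds tighter
'*' has higher precedence than '|'


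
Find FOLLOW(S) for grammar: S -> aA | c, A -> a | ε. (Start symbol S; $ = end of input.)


$ ∈ FOLLOW(S). For each A -> αBβ: add FIRST(β)\{ε} to FOLLOW(B); if β nullable, add FOLLOW(A).
FOLLOW(S) = {$}


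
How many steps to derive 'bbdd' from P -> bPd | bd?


Derivation: P => bPd => bbdd
Steps: 2


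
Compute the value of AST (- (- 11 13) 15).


Evaluate inner: (- 11 13) = -2
Evaluate root: (- -2 15) = -17
Result: -17


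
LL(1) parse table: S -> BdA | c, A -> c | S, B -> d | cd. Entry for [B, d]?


For [B, d]: 'd' ∈ FIRST(d)
Entry: B -> d


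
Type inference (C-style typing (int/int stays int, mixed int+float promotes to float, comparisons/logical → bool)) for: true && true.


Operand types: bool && bool
Rule: logical operators take bool operands and yield bool
Result type: bool


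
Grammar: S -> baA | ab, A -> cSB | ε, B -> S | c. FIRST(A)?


Per alternative of A: FIRST(cSB) = {c}; FIRST(ε) = {ε}
FIRST(A) = {c, ε}


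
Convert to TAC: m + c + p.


Break into single-operator statements:
t1 = m + c
t2 = t1 + p


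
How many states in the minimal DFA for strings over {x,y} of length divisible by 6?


Track length mod 6: states 0..5, accept at 0
Minimal DFA: 6 states


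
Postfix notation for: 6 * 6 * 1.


Left to right (same or higher precedence on left)
Postfix: 6 6 * 1 *


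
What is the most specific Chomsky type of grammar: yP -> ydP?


LHS has context (more than one symbol) and |LHS| ≤ |RHS|
Classification: Type 1 (Context-Sensitive)


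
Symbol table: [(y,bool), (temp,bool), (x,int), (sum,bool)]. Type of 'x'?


Lookup 'x' → type int


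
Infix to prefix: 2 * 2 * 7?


left-to-right (same/higher precedence on left): tree is (* (* 2 2) 7)
Prefix: * * 2 2 7


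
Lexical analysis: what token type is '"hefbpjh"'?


Pattern: double-quoted sequence
Type: STRING_LITERAL


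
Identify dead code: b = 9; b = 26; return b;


first assignment to b is overwritten before any read
Dead: 'b = 9'


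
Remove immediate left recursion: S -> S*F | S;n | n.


Left-recursive alternatives: S*F, S;n; non-recursive: n
Introduce S': S -> nS', S' -> *FS' | ;nS' | ε


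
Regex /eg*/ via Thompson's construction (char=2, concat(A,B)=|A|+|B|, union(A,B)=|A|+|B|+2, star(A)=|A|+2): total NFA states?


Syntax tree has 2 char leaf(s), 0 union(s), 1 star(s)
chars contribute 2×2 = 4; each union adds +2; each star adds +2
Total: 4 + 0 + 2 = 6 states


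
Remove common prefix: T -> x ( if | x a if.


Common prefix: 'x'
Factored: T -> x T', T' -> ( if | a if


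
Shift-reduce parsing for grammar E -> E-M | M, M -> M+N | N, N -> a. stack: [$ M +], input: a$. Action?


no handle; shift 'a'
Action: shift


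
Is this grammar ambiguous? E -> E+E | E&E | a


'a+a&a' has two parse trees (no precedence encoded between + and &)
Ambiguous


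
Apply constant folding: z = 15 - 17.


15 - 17 = -2 at compile time
Optimized: z = -2


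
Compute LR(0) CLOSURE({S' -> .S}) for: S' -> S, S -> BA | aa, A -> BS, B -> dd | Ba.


Start: S' -> .S
For each item with dot before a nonterminal B, add B -> .γ for every B-production
Closure: [S' -> .S, S -> .BA, S -> .aa, B -> .dd, B -> .Ba]


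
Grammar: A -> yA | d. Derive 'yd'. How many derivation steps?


Derivation: A => yA => yd
Steps: 2


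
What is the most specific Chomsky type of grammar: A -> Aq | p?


Left-linear: every RHS is a terminal or one nonterminal followed by a terminal
Classification: Type 3 (Regular)


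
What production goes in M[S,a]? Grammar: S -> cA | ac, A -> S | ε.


For [S, a]: 'a' ∈ FIRST(ac)
Entry: S -> ac


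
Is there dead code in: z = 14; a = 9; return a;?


z is assigned but never read
Dead: 'z = 14'


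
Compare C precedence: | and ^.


'^' is bitwise XOR (level 4); '|' is bitwise OR (level 3)
Higher level binds tighter
'^' has higher precedence than '|'


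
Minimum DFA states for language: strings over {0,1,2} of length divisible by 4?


Track length mod 4: states 0..3, accept at 0
Minimal DFA: 4 states


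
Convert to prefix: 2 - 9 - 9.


left-to-right (same/higher precedence on left): tree is (- (- 2 9) 9)
Prefix: - - 2 9 9


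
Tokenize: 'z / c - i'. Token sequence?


Scan left to right, longest-match per lexeme
Tokens: ID(z), OP(/), ID(c), OP(-), ID(i)


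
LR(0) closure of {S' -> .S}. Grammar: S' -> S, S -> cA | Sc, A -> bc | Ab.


Start: S' -> .S
For each item with dot before a nonterminal B, add B -> .γ for every B-production
Closure: [S' -> .S, S -> .cA, S -> .Sc]


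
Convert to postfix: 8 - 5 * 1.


* has higher precedence, evaluate 5*1 first
Postfix: 8 5 1 * -


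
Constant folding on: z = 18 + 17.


18 + 17 = 35 at compile time
Optimized: z = 35


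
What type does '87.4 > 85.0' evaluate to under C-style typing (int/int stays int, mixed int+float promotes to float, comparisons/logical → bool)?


Operand types: float > float
Rule: comparison yields bool
Result type: bool


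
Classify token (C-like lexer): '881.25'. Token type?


Pattern: digits with a decimal point
Type: FLOAT_LITERAL


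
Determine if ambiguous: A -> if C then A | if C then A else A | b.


dangling else: 'if C then if C then b else b' parses two ways
Ambiguous


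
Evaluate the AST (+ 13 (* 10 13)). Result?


Evaluate inner: (* 10 13) = 130
Evaluate root: (+ 13 130) = 143
Result: 143


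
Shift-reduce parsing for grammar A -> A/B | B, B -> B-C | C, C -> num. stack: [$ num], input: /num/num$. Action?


'num' on top is the handle for C -> num
Action: reduce (C -> num)


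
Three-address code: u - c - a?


Break into single-operator statements:
t1 = u - c
t2 = t1 - a


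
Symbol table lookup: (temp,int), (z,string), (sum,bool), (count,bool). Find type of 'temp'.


Lookup 'temp' → type int


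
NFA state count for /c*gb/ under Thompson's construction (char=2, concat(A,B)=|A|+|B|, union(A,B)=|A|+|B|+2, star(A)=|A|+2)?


Syntax tree has 3 char leaf(s), 0 union(s), 1 star(s)
chars contribute 3×2 = 6; each union adds +2; each star adds +2
Total: 6 + 0 + 2 = 8 states


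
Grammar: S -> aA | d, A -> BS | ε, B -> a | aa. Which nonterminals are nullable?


A nonterminal is nullable iff some alternative derives ε (directly, or every symbol in it is nullable)
Nullable: {A}


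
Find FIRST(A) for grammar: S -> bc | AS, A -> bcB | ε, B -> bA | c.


Per alternative of A: FIRST(bcB) = {b}; FIRST(ε) = {ε}
FIRST(A) = {b, ε}


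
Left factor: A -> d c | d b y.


Common prefix: 'd'
Factored: A -> d A', A' -> c | b y


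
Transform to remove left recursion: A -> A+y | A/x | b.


Left-recursive alternatives: A+y, A/x; non-recursive: b
Introduce A': A -> bA', A' -> +yA' | /xA' | ε


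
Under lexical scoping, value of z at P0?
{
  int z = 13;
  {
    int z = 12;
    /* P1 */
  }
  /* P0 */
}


z declared in the same block as P0
z = 13


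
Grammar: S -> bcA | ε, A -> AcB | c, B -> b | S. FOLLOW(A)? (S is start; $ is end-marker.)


$ ∈ FOLLOW(S). For each A -> αBβ: add FIRST(β)\{ε} to FOLLOW(B); if β nullable, add FOLLOW(A).
FOLLOW(A) = {$, c}


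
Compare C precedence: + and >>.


'+' is additive (level 9); '>>' is shift (level 8)
Higher level binds tighter
'+' has higher precedence than '>>'


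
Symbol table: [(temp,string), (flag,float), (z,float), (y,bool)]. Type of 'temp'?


Lookup 'temp' → type string


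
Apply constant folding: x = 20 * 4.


20 * 4 = 80 at compile time
Optimized: x = 80


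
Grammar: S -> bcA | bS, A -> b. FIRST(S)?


Per alternative of S: FIRST(bcA) = {b}; FIRST(bS) = {b}
FIRST(S) = {b}


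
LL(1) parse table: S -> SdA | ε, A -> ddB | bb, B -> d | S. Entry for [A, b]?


For [A, b]: 'b' ∈ FIRST(bb)
Entry: A -> bb


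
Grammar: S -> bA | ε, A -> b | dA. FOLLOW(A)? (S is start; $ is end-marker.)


$ ∈ FOLLOW(S). For each A -> αBβ: add FIRST(β)\{ε} to FOLLOW(B); if β nullable, add FOLLOW(A).
FOLLOW(A) = {$}


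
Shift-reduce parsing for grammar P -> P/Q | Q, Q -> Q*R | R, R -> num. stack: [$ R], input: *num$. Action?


'R' (not preceded by Q*) is the handle for Q -> R
Action: reduce (Q -> R)


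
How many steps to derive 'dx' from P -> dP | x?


Derivation: P => dP => dx
Steps: 2


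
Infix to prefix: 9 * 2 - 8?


left-to-right (same/higher precedence on left): tree is (- (* 9 2) 8)
Prefix: - * 9 2 8


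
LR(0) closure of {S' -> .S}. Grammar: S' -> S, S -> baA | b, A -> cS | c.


Start: S' -> .S
For each item with dot before a nonterminal B, add B -> .γ for every B-production
Closure: [S' -> .S, S -> .baA, S -> .b]


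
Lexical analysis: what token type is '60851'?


Pattern: digits only
Type: INTEGER_LITERAL


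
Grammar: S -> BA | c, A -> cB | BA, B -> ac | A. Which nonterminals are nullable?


A nonterminal is nullable iff some alternative derives ε (directly, or every symbol in it is nullable)
Nullable: {}


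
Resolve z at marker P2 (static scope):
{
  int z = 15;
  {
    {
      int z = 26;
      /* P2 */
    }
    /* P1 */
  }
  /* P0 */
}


z declared in the same block as P2
z = 26


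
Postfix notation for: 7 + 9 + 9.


Left to right (same or higher precedence on left)
Postfix: 7 9 + 9 +


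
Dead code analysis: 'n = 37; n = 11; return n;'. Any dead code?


first assignment to n is overwritten before any read
Dead: 'n = 37'


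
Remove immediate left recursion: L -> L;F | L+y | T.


Left-recursive alternatives: L;F, L+y; non-recursive: T
Introduce L': L -> TL', L' -> ;FL' | +yL' | ε


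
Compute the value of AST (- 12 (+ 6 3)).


Evaluate inner: (+ 6 3) = 9
Evaluate root: (- 12 9) = 3
Result: 3


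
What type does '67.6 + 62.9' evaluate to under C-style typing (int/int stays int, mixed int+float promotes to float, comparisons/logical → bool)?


Operand types: float + float
Rule: mixed int/float promotes to float; int/int stays int
Result type: float


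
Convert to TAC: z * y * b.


Break into single-operator statements:
t1 = z * y
t2 = t1 * b


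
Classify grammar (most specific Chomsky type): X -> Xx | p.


Left-linear: every RHS is a terminal or one nonterminal followed by a terminal
Classification: Type 3 (Regular)


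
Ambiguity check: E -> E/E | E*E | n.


'n/n*n' has two parse trees (no precedence encoded between / and *)
Ambiguous


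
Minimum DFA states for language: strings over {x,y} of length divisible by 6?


Track length mod 6: states 0..5, accept at 0
Minimal DFA: 6 states


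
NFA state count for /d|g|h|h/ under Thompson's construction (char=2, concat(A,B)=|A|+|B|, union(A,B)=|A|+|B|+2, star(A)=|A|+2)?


Syntax tree has 4 char leaf(s), 3 union(s), 0 star(s)
chars contribute 4×2 = 8; each union adds +2; each star adds +2
Total: 8 + 6 + 0 = 14 states


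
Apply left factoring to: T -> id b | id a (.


Common prefix: 'id'
Factored: T -> id T', T' -> b | a (


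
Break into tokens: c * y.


Scan left to right, longest-match per lexeme
Tokens: ID(c), OP(*), ID(y)


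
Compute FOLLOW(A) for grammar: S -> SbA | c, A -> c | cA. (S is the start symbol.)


$ ∈ FOLLOW(S). For each A -> αBβ: add FIRST(β)\{ε} to FOLLOW(B); if β nullable, add FOLLOW(A).
FOLLOW(A) = {$, b}


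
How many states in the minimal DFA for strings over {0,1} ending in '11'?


Track the longest suffix of input matching a prefix of '11': 3 classes (prefixes of length 0..2)
Minimal DFA: 3 states


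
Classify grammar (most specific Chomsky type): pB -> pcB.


LHS has context (more than one symbol) and |LHS| ≤ |RHS|
Classification: Type 1 (Context-Sensitive)


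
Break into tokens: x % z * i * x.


Scan left to right, longest-match per lexeme
Tokens: ID(x), OP(%), ID(z), OP(*), ID(i), OP(*), ID(x)


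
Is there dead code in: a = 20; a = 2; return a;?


first assignment to a is overwritten before any read
Dead: 'a = 20'


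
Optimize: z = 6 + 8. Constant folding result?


6 + 8 = 14 at compile time
Optimized: z = 14


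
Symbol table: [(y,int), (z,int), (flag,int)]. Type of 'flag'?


Lookup 'flag' → type int


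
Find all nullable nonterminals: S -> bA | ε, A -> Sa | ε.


A nonterminal is nullable iff some alternative derives ε (directly, or every symbol in it is nullable)
Nullable: {A, S}


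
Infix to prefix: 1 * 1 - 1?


left-to-right (same/higher precedence on left): tree is (- (* 1 1) 1)
Prefix: - * 1 1 1


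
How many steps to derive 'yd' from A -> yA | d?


Derivation: A => yA => yd
Steps: 2


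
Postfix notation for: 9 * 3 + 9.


Left to right (same or higher precedence on left)
Postfix: 9 3 * 9 +


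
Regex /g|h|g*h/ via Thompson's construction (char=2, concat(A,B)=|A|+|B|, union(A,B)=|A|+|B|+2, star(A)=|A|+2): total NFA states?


Syntax tree has 4 char leaf(s), 2 union(s), 1 star(s)
chars contribute 4×2 = 8; each union adds +2; each star adds +2
Total: 8 + 4 + 2 = 14 states
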